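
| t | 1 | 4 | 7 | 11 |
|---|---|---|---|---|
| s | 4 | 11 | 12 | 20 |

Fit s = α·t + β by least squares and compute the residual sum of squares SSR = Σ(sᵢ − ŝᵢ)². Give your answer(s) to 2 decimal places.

Compute the Gram sums: Σt·t = 187, Σt = 23, Σ1 = 4.
And Σt·s = 352, Σs = 47.
Normal equations: [[187, 23]; [23, 4]]·[α, β]ᵀ = [352, 47]ᵀ.
det = 187·4 − 23² = 219.
α = (352·4 − 23·47)/219 = 109/73; β = (187·47 − 23·352)/219 = 231/73.
Residuals: -48/73, 136/73, -118/73, 30/73; SSR = 488/73.

SSR = 6.68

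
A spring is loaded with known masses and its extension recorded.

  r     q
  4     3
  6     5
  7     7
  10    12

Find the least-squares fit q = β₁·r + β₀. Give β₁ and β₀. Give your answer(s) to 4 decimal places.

The normal system XᵀX·[β₁, β₀]ᵀ = Xᵀq is [[201, 27]; [27, 4]]·[β₁, β₀]ᵀ = [211, 27]ᵀ.
Eliminating β₀: 4·(row 1) − 27·(row 2) gives 75·β₁ = 4·211 − 27·27 = 115, so β₁ = 23/15.
Then β₀ = (27 − 27·(23/15))/4 = -18/5.

β₁ = 1.5333, β₀ = -3.6000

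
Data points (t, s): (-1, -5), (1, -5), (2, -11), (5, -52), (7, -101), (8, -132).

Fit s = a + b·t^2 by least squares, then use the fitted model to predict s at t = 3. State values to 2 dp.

ŝ = -20.84

The normal system AᵀA·[a, b]ᵀ = Aᵀs is [[6, 144]; [144, 7140]]·[a, b]ᵀ = [-306, -14751]ᵀ.
Δ = 6·7140 − 144² = 22104.
a = ((-306)·7140 − 144·(-14751))/22104 = -843/307; b = (6·(-14751) − 144·(-306))/22104 = -2469/1228.
At t = 3: ŝ = (-843/307)·(1) + (-2469/1228)·(9) = -25593/1228.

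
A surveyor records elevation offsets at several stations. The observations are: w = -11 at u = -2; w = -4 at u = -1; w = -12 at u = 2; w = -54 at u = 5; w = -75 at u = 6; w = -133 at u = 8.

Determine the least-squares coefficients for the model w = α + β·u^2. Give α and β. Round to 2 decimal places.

α = -2.85, β = -2.03

From the data, Σ1 = 6, Σu^2 = 134, Σu^2·u^2 = 6050.
For Aᵀw: Σw = -289, Σu^2·w = -12658.
So AᵀA·[α, β]ᵀ = Aᵀw: [[6, 134]; [134, 6050]]·[α, β]ᵀ = [-289, -12658]ᵀ.
det = 6·6050 − 134² = 18344.
α = ((-289)·6050 − 134·(-12658))/18344 = -26139/9172; β = (6·(-12658) − 134·(-289))/18344 = -18611/9172.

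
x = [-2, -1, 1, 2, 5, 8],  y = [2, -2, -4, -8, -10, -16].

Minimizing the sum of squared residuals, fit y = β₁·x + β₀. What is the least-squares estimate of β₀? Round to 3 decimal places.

Sums needed: Σx·x = 99, Σx = 13, Σ1 = 6.
Right-hand side: Σx·y = -200, Σy = -38.
So AᵀA·[β₁, β₀]ᵀ = Aᵀy: [[99, 13]; [13, 6]]·[β₁, β₀]ᵀ = [-200, -38]ᵀ.
Determinant 99·6 − 13² = 425.
β₁ = ((-200)·6 − 13·(-38))/425 = -706/425; β₀ = (99·(-38) − 13·(-200))/425 = -1162/425.

β₀ = -2.734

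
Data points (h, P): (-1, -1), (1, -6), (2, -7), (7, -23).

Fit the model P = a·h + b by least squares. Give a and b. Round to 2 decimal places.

a = -2.78, b = -2.99

The normal equations are: 55·a + 9·b = -180;  9·a + 4·b = -37.
det = 55·4 − 9² = 139.
a = ((-180)·4 − 9·(-37))/139 = -387/139; b = (55·(-37) − 9·(-180))/139 = -415/139.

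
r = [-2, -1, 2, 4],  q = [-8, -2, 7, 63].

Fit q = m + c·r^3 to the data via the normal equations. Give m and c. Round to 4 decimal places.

Entries of MᵀM: Σ1 = 4, Σr^3 = 63, Σr^3·r^3 = 4225.
Moment sums: Σq = 60, Σr^3·q = 4154.
So MᵀM·[m, c]ᵀ = Mᵀq: [[4, 63]; [63, 4225]]·[m, c]ᵀ = [60, 4154]ᵀ.
Eliminating c: 4225·(row 1) − 63·(row 2) gives 12931·m = 4225·60 − 63·4154 = -8202, so m = -8202/12931.
Then c = (4154 − 63·(-8202/12931))/4225 = 12836/12931.

m = -0.6343, c = 0.9927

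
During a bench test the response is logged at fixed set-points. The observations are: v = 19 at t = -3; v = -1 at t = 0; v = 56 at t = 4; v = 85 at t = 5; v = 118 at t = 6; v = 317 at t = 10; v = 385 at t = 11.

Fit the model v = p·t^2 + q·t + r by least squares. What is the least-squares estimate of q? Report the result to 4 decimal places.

q = 2.1637

Compute the Gram sums: Σt^2·t^2 = 26899, Σt^2·t = 2709, Σt^2 = 307, Σt·t = 307, Σt = 33, Σ1 = 7.
Right-hand side: Σt^2·v = 85725, Σt·v = 8705, Σv = 979.
Normal equations: [[26899, 2709, 307]; [2709, 307, 33]; [307, 33, 7]]·[p, q, r]ᵀ = [85725, 8705, 979]ᵀ.
Solving the 3×3 system (Gaussian elimination) gives p = 1154479/387186, q = 139623/64531, r = -430759/387186.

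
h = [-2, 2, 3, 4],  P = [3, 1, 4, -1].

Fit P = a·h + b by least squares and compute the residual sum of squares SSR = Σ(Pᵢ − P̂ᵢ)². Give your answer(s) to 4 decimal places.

Entries of XᵀX: Σh·h = 33, Σh = 7, Σ1 = 4.
For XᵀP: Σh·P = 4, ΣP = 7.
Normal equations: [[33, 7]; [7, 4]]·[a, b]ᵀ = [4, 7]ᵀ.
det = 33·4 − 7² = 83.
a = (4·4 − 7·7)/83 = -33/83; b = (33·7 − 7·4)/83 = 203/83.
Residuals: -20/83, -54/83, 228/83, -154/83; SSR = 952/83.

SSR = 11.4699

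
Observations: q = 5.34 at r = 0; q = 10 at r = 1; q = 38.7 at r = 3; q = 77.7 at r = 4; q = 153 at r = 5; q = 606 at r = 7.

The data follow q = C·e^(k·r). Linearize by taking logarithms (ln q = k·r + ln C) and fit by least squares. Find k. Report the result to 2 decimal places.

k = 0.68

Taking logs, ln q = k·r + ln C, so regress ln q on r.
AᵀA = [[100.0000, 20.0000]; [20.0000, 6]], rhs = [100.6819, 23.4238]ᵀ  (here Σr = 20.0000, Σ(r)² = 100.0000, Σln q = 23.4238, Σr·ln q = 100.6819).
Slope k = (n·Σr·ln q − Σr·Σln q)/(n·Σ(r)² − (Σr)²) = (6·100.6819 − 20.0000·23.4238)/200.0000 = 0.67807; ln C = (Σln q − k·Σr)/n = 1.64372.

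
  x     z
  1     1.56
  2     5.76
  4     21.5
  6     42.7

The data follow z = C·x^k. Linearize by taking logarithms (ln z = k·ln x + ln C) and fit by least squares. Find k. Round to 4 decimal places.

Linearized form: ln z = k·ln x + ln C. From the 4 transformed points,
XᵀX = [[5.6127, 3.8712]; [3.8712, 4]], rhs = [12.1935, 9.0179]ᵀ  (here Σln x = 3.8712, Σ(ln x)² = 5.6127, Σln z = 9.0179, Σln x·ln z = 12.1935).
Δ = 5.6127·4 − (3.8712)² = 7.4645; k = (12.1935·4 − 3.8712·9.0179)/7.4645 = 1.85733, ln C = (5.6127·9.0179 − 3.8712·12.1935)/7.4645 = 0.45694.

k = 1.8573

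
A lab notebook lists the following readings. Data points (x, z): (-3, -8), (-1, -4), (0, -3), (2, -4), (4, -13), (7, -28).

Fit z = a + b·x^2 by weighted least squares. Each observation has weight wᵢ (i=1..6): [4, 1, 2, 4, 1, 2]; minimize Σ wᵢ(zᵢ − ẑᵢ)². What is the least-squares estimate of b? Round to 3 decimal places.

b = -0.519

Compute the Gram sums: Σwᵢ·1 = 14, Σwᵢ·x^2 = 167, Σwᵢ·x^2·x^2 = 5447.
For MᵀWz: Σwᵢ·z = -127, Σwᵢ·x^2·z = -3308.
Eliminating b: 5447·(row 1) − 167·(row 2) gives 48369·a = 5447·(-127) − 167·(-3308) = -139333, so a = -139333/48369.
Then b = ((-3308) − 167·(-139333/48369))/5447 = -25103/48369.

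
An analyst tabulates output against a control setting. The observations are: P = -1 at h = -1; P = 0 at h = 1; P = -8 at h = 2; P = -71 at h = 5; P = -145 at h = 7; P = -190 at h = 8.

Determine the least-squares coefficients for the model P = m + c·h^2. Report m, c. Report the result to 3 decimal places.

m = 3.231, c = -3.017

Normal-equation sums: Σ1 = 6, Σh^2 = 144, Σh^2·h^2 = 7140.
Moment sums: ΣP = -415, Σh^2·P = -21073.
Δ = 6·7140 − 144² = 22104.
m = ((-415)·7140 − 144·(-21073))/22104 = 5951/1842; c = (6·(-21073) − 144·(-415))/22104 = -11113/3684.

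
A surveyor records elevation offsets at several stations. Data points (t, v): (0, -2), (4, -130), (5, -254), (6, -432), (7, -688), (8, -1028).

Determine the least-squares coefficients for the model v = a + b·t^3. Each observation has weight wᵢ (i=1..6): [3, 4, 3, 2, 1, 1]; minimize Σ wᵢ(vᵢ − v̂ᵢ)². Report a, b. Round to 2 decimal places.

a = -2.10, b = -2.00

Entries of MᵀWM: Σwᵢ·1 = 14, Σwᵢ·t^3 = 1918, Σwᵢ·t^3·t^3 = 536364.
For MᵀWv: Σwᵢ·v = -3868, Σwᵢ·t^3·v = -1077474.
MᵀWM·[a, b]ᵀ = MᵀWv becomes [[14, 1918]; [1918, 536364]]·[a, b]ᵀ = [-3868, -1077474]ᵀ.
Eliminating b: 536364·(row 1) − 1918·(row 2) gives 3830372·a = 536364·(-3868) − 1918·(-1077474) = -8060820, so a = -2015205/957593.
Then b = ((-1077474) − 1918·(-2015205/957593))/536364 = -273779/136799.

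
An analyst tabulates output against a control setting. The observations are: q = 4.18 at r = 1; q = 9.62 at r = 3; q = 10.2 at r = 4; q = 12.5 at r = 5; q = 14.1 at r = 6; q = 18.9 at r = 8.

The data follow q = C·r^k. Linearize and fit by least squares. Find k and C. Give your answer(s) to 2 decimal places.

k = 0.70, C = 4.17

Taking logs, ln q = k·ln r + ln C, so regress ln q on ln r.
Sums: Σln r = 7.9655, Σ(ln r)² = 13.2535, Σln q = 14.1276, Σln r·ln q = 20.6247.
Normal system: [[13.2535, 7.9655]; [7.9655, 6]]·[k, ln C]ᵀ = [20.6247, 14.1276]ᵀ.
Δ = 13.2535·6 − (7.9655)² = 16.0713; k = (20.6247·6 − 7.9655·14.1276)/16.0713 = 0.69778, ln C = (13.2535·14.1276 − 7.9655·20.6247)/16.0713 = 1.42823, so C = exp(1.42823) = 4.17131.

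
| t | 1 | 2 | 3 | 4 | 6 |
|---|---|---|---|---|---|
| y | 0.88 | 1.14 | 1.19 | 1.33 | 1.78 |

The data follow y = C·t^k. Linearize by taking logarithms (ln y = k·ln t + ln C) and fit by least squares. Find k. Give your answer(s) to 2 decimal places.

k = 0.36

With ln yᵢ as the transformed response and ln tᵢ as the regressor:
Σln t = 4.9698, Σ(ln t)² = 6.8196, Σln y = 1.0389, Σln t·ln y = 1.7104.
Normal system: [[6.8196, 4.9698]; [4.9698, 5]]·[k, ln C]ᵀ = [1.7104, 1.0389]ᵀ.
Solving (det = 9.3990): k = 0.36055, ln C = -0.15058.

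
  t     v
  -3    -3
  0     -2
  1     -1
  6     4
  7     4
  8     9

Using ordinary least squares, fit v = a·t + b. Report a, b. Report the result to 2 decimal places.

Setting ∂/∂a … = 0 gives: 159·a + 19·b = 132;  19·a + 6·b = 11.
(Σt·t = 159, Σt = 19, Σ1 = 6, Σt·v = 132, Σv = 11.)
Eliminating b: 6·(row 1) − 19·(row 2) gives 593·a = 6·132 − 19·11 = 583, so a = 583/593.
Then b = (11 − 19·(583/593))/6 = -759/593.

a = 0.98, b = -1.28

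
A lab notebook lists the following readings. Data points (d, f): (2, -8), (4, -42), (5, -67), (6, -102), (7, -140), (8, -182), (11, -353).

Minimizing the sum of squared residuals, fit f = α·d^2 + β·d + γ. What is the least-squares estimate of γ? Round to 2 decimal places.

γ = 2.19

The normal system MᵀM·[α, β, γ]ᵀ = Mᵀf is [[23331, 2599, 315]; [2599, 315, 43]; [315, 43, 7]]·[α, β, γ]ᵀ = [-67272, -7450, -894]ᵀ.
Solving the 3×3 system (Gaussian elimination) gives α = -65605/21658, β = 1614/1547, γ = 3645/1666.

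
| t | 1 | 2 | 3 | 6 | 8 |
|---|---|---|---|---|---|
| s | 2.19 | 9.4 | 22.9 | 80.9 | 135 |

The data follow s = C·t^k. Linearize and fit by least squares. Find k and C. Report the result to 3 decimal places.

Linearized form: ln s = k·ln t + ln C. From the 5 transformed points,
Over the data: Σln t = 5.6630, Σ(ln t)² = 9.2219, Σln s = 15.4542, Σln t·ln s = 23.0649.
Normal system: [[9.2219, 5.6630]; [5.6630, 5]]·[k, ln C]ᵀ = [23.0649, 15.4542]ᵀ.
Slope k = (n·Σln t·ln s − Σln t·Σln s)/(n·Σ(ln t)² − (Σln t)²) = (5·23.0649 − 5.6630·15.4542)/14.0403 = 1.98056; ln C = (Σln s − k·Σln t)/n = 0.84768, so C = exp(0.84768) = 2.33424.

k = 1.981, C = 2.334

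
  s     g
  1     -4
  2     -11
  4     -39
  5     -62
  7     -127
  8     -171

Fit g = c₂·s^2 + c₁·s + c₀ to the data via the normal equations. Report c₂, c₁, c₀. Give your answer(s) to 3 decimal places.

AᵀA·[c₂, c₁, c₀]ᵀ = Aᵀg reads: 7395·c₂ + 1053·c₁ + 159·c₀ = -19389;  1053·c₂ + 159·c₁ + 27·c₀ = -2749;  159·c₂ + 27·c₁ + 6·c₀ = -414.
(Σs^2·s^2 = 7395, Σs^2·s = 1053, Σs^2 = 159, Σs·s = 159, Σs = 27, Σ1 = 6, Σs^2·g = -19389, Σs·g = -2749, Σg = -414.)
Inverting the 3×3 Gram matrix, [c₂, c₁, c₀]ᵀ = [-37/12, 1237/300, -877/150]ᵀ.

c₂ = -3.083, c₁ = 4.123, c₀ = -5.847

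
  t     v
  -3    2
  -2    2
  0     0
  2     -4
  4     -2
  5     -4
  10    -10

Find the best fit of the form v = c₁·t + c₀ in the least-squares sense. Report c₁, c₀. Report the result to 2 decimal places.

c₁ = -0.90, c₀ = -0.23

Compute the Gram sums: Σt·t = 158, Σt = 16, Σ1 = 7.
Moment sums: Σt·v = -146, Σv = -16.
Normal equations: [[158, 16]; [16, 7]]·[c₁, c₀]ᵀ = [-146, -16]ᵀ.
Determinant 158·7 − 16² = 850.
c₁ = ((-146)·7 − 16·(-16))/850 = -383/425; c₀ = (158·(-16) − 16·(-146))/850 = -96/425.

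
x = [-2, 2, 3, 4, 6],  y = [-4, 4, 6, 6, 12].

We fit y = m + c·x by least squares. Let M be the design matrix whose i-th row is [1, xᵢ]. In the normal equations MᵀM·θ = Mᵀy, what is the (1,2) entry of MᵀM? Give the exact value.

13

Row 1 ↔ basis 1, column 2 ↔ basis x, so (MᵀM)_{1,2} = Σᵢ x = (1)·(-2) + (1)·(2) + (1)·(3) + (1)·(4) + (1)·(6) = 13.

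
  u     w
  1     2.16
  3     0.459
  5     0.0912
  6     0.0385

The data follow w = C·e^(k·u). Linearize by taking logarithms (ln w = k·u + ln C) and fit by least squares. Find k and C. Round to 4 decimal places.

k = -0.8038, C = 4.9483

With ln wᵢ as the transformed response and uᵢ as the regressor:
Σu = 15.0000, Σ(u)² = 71.0000, Σln w = -5.6604, Σu·ln w = -33.0821.
Equations: 71.0000·k + 15.0000·ln C = -33.0821;  15.0000·k + 4·ln C = -5.6604.
Slope k = (n·Σu·ln w − Σu·Σln w)/(n·Σ(u)² − (Σu)²) = (4·-33.0821 − 15.0000·-5.6604)/59.0000 = -0.80377; ln C = (Σln w − k·Σu)/n = 1.59904, so C = exp(1.59904) = 4.94828.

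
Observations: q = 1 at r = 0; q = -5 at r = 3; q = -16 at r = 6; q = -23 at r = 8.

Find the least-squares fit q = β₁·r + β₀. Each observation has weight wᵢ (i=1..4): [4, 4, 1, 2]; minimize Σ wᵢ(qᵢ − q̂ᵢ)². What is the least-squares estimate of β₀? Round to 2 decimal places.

The normal system AᵀWA·[β₁, β₀]ᵀ = AᵀWq is [[200, 34]; [34, 11]]·[β₁, β₀]ᵀ = [-524, -78]ᵀ.
Δ = 200·11 − 34² = 1044.
β₁ = ((-524)·11 − 34·(-78))/1044 = -778/261; β₀ = (200·(-78) − 34·(-524))/1044 = 554/261.

β₀ = 2.12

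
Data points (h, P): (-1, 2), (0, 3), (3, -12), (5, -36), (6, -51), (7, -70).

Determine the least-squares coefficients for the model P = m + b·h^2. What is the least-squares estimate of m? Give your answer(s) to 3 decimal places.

m = 2.527

Compute the Gram sums: Σ1 = 6, Σh^2 = 120, Σh^2·h^2 = 4404.
And ΣP = -164, Σh^2·P = -6272.
So XᵀX·[m, b]ᵀ = XᵀP: [[6, 120]; [120, 4404]]·[m, b]ᵀ = [-164, -6272]ᵀ.
det = 6·4404 − 120² = 12024.
m = ((-164)·4404 − 120·(-6272))/12024 = 422/167; b = (6·(-6272) − 120·(-164))/12024 = -748/501.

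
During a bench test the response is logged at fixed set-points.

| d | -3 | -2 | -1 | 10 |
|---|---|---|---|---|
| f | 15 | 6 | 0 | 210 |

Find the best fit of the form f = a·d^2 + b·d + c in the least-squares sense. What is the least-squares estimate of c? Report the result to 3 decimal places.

With design matrix M, MᵀM = [[10098, 964, 114]; [964, 114, 4]; [114, 4, 4]] and Mᵀf = [21159, 2043, 231]ᵀ.
Solving the 3×3 system (Gaussian elimination) gives a = 12621/6178, b = 21213/30890, c = -17904/15445.

c = -1.159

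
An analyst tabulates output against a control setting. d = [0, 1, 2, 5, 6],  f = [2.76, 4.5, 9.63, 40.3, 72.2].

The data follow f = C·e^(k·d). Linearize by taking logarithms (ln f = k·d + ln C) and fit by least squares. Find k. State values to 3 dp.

With ln fᵢ as the transformed response and dᵢ as the regressor:
Σd = 14.0000, Σ(d)² = 66.0000, Σln f = 12.7600, Σd·ln f = 50.1922.
Equations: 66.0000·k + 14.0000·ln C = 50.1922;  14.0000·k + 5·ln C = 12.7600.
Solving (det = 134.0000): k = 0.53971, ln C = 1.04080.

k = 0.540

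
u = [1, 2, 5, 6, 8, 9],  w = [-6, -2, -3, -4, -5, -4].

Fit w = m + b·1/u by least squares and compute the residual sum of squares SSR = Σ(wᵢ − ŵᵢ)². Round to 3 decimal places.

SSR = 8.595

Normal-equation sums: Σ1 = 6, Σ1/u = 757/360, Σ1/u·1/u = 174409/129600.
And Σw = -24, Σ1/u·w = -3361/360.
Eliminating b: (174409/129600)·(row 1) − (757/360)·(row 2) gives (94681/25920)·m = (174409/129600)·(-24) − (757/360)·(-3361/360) = -1641539/129600, so m = -1641539/473405.
Then b = ((-3361/360) − (757/360)·(-1641539/473405))/(174409/129600) = -143856/94681.
Residuals: -479611/473405, 1054369/473405, 73036/94681, -132201/473405, -635576/473405, -172161/473405; SSR = 4068716/473405.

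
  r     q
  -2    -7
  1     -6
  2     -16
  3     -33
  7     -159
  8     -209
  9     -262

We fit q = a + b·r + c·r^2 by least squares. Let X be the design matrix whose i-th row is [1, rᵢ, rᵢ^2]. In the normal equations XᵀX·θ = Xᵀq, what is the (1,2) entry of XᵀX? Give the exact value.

28

Row 1 ↔ basis 1, column 2 ↔ basis r, so (XᵀX)_{1,2} = Σᵢ r = (1)·(-2) + (1)·(1) + (1)·(2) + (1)·(3) + (1)·(7) + (1)·(8) + (1)·(9) = 28.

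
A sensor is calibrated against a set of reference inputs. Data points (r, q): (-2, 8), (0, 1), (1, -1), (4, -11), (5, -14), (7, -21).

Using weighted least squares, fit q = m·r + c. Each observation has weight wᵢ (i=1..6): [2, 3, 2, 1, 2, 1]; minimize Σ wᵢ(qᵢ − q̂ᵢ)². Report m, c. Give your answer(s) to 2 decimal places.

m = -3.15, c = 1.54

Setting ∂/∂m … = 0 gives: 125·m + 19·c = -365;  19·m + 11·c = -43.
(Σwᵢ·r·r = 125, Σwᵢ·r = 19, Σwᵢ·1 = 11, Σwᵢ·r·q = -365, Σwᵢ·q = -43.)
det = 125·11 − 19² = 1014.
m = ((-365)·11 − 19·(-43))/1014 = -41/13; c = (125·(-43) − 19·(-365))/1014 = 20/13.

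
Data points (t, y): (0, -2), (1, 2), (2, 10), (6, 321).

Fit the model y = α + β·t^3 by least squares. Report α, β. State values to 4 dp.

With design matrix X, XᵀX = [[4, 225]; [225, 46721]] and Xᵀy = [331, 69418]ᵀ.
Eliminating β: 46721·(row 1) − 225·(row 2) gives 136259·α = 46721·331 − 225·69418 = -154399, so α = -154399/136259.
Then β = (69418 − 225·(-154399/136259))/46721 = 203197/136259.

α = -1.1331, β = 1.4913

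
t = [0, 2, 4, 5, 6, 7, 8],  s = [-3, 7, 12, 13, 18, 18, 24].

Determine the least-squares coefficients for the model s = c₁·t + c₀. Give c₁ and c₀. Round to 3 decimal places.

The normal system XᵀX·[c₁, c₀]ᵀ = Xᵀs is [[194, 32]; [32, 7]]·[c₁, c₀]ᵀ = [553, 89]ᵀ.
Determinant 194·7 − 32² = 334.
c₁ = (553·7 − 32·89)/334 = 1023/334; c₀ = (194·89 − 32·553)/334 = -215/167.

c₁ = 3.063, c₀ = -1.287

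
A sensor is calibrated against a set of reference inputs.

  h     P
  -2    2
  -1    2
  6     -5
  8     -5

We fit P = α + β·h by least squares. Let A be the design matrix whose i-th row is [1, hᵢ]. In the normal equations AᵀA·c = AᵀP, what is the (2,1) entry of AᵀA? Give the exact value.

11

Row 2 ↔ basis h, column 1 ↔ basis 1, so (AᵀA)_{2,1} = Σᵢ h = (-2)·(1) + (-1)·(1) + (6)·(1) + (8)·(1) = 11.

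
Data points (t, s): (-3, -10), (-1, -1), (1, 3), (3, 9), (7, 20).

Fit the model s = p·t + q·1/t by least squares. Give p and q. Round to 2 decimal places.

p = 2.97, q = -0.73

Setting ∂/∂p … = 0 gives: 69·p + 5·q = 201;  5·p + (989/441)·q = 277/21.
(Σt·t = 69, Σt·1/t = 5, Σ1/t·1/t = 989/441, Σt·s = 201, Σ1/t·s = 277/21.)
det = 69·(989/441) − 5² = 19072/147.
p = (201·(989/441) − 5·(277/21))/(19072/147) = 7071/2384; q = (69·(277/21) − 5·201)/(19072/147) = -1743/2384.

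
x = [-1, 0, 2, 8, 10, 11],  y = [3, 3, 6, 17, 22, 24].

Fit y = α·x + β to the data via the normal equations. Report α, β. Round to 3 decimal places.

α = 1.814, β = 3.429

The normal system MᵀM·[α, β]ᵀ = Mᵀy is [[290, 30]; [30, 6]]·[α, β]ᵀ = [629, 75]ᵀ.
Determinant 290·6 − 30² = 840.
α = (629·6 − 30·75)/840 = 127/70; β = (290·75 − 30·629)/840 = 24/7.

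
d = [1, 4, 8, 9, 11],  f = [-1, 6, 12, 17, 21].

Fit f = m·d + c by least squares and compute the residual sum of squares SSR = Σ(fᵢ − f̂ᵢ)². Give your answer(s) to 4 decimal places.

Normal-equation sums: Σd·d = 283, Σd = 33, Σ1 = 5.
For Mᵀf: Σd·f = 503, Σf = 55.
det = 283·5 − 33² = 326.
m = (503·5 − 33·55)/326 = 350/163; c = (283·55 − 33·503)/326 = -517/163.
Residuals: 4/163, 95/163, -327/163, 138/163, 90/163; SSR = 878/163.

SSR = 5.3865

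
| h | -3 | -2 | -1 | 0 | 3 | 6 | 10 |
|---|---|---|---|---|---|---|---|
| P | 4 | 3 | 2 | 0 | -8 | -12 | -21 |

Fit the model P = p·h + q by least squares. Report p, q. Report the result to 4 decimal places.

The normal system XᵀX·[p, q]ᵀ = XᵀP is [[159, 13]; [13, 7]]·[p, q]ᵀ = [-326, -32]ᵀ.
Eliminating q: 7·(row 1) − 13·(row 2) gives 944·p = 7·(-326) − 13·(-32) = -1866, so p = -933/472.
Then q = ((-32) − 13·(-933/472))/7 = -425/472.

p = -1.9767, q = -0.9004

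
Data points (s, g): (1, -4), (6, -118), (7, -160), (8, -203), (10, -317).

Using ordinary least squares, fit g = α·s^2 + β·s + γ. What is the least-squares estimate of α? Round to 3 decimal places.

The normal system XᵀX·[α, β, γ]ᵀ = Xᵀg is [[17794, 2072, 250]; [2072, 250, 32]; [250, 32, 5]]·[α, β, γ]ᵀ = [-56784, -6626, -802]ᵀ.
Inverting the 3×3 Gram matrix, [α, β, γ]ᵀ = [-61658/20631, -37691/20631, 4970/6877]ᵀ.

α = -2.989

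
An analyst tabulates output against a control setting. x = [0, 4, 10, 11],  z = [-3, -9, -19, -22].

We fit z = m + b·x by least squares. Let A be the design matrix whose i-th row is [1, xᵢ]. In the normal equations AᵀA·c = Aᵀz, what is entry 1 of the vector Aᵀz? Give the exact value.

Entry 1 ↔ basis 1, so (Aᵀz)_{1} = Σᵢ zᵢ = (1)·(-3) + (1)·(-9) + (1)·(-19) + (1)·(-22) = -53.

-53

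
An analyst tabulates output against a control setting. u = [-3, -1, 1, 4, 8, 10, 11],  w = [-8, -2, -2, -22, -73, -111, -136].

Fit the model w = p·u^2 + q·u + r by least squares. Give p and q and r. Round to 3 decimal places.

MᵀM·[p, q, r]ᵀ = Mᵀw reads: 29076·p + 2880·q + 312·r = -32656;  2880·p + 312·q + 30·r = -3254;  312·p + 30·q + 7·r = -354.
(Σu^2·u^2 = 29076, Σu^2·u = 2880, Σu^2 = 312, Σu·u = 312, Σu = 30, Σ1 = 7, Σu^2·w = -32656, Σu·w = -3254, Σw = -354.)
Solving the 3×3 system (Gaussian elimination) gives p = -60686/58647, q = -89753/117294, r = -22891/19549.

p = -1.035, q = -0.765, r = -1.171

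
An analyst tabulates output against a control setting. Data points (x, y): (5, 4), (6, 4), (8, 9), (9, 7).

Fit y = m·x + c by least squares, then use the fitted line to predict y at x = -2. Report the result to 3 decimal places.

Compute the Gram sums: Σx·x = 206, Σx = 28, Σ1 = 4.
And Σx·y = 179, Σy = 24.
Normal equations: [[206, 28]; [28, 4]]·[m, c]ᵀ = [179, 24]ᵀ.
Determinant 206·4 − 28² = 40.
m = (179·4 − 28·24)/40 = 11/10; c = (206·24 − 28·179)/40 = -17/10.
At x = -2: ŷ = (11/10)·(-2) + (-17/10)·(1) = -39/10.

ŷ = -3.900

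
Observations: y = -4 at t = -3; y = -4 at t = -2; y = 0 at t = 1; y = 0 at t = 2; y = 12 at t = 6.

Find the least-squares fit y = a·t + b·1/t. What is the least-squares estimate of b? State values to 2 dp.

b = -2.71

The normal system AᵀA·[a, b]ᵀ = Aᵀy is [[54, 5]; [5, 59/36]]·[a, b]ᵀ = [92, 16/3]ᵀ.
Eliminating b: (59/36)·(row 1) − 5·(row 2) gives (127/2)·a = (59/36)·92 − 5·(16/3) = 1117/9, so a = 2234/1143.
Then b = ((16/3) − 5·(2234/1143))/(59/36) = -344/127.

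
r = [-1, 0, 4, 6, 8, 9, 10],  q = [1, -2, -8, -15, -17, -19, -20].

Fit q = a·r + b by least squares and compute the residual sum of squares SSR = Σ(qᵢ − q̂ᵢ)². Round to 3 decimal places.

Entries of MᵀM: Σr·r = 298, Σr = 36, Σ1 = 7.
Right-hand side: Σr·q = -630, Σq = -80.
Determinant 298·7 − 36² = 790.
a = ((-630)·7 − 36·(-80))/790 = -153/79; b = (298·(-80) − 36·(-630))/790 = -116/79.
Residuals: 42/79, -42/79, 96/79, -151/79, -3/79, -8/79, 66/79; SSR = 506/79.

SSR = 6.405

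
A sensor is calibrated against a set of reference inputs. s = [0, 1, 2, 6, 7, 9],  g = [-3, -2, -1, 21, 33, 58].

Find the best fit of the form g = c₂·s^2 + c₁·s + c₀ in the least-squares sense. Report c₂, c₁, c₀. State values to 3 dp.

XᵀX·[c₂, c₁, c₀]ᵀ = Xᵀg reads: 10275·c₂ + 1297·c₁ + 171·c₀ = 7065;  1297·c₂ + 171·c₁ + 25·c₀ = 875;  171·c₂ + 25·c₁ + 6·c₀ = 106.
(Σs^2·s^2 = 10275, Σs^2·s = 1297, Σs^2 = 171, Σs·s = 171, Σs = 25, Σ1 = 6, Σs^2·g = 7065, Σs·g = 875, Σg = 106.)
Inverting the 3×3 Gram matrix, [c₂, c₁, c₀]ᵀ = [12743/14520, -5767/4840, -4321/1815]ᵀ.

c₂ = 0.878, c₁ = -1.192, c₀ = -2.381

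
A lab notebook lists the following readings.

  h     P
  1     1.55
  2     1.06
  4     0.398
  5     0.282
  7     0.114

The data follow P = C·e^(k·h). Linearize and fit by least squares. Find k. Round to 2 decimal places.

Taking logs, ln P = k·h + ln C, so regress ln P on h.
Σh = 19.0000, Σ(h)² = 95.0000, Σln P = -3.8622, Σh·ln P = -24.6606.
Equations: 95.0000·k + 19.0000·ln C = -24.6606;  19.0000·k + 5·ln C = -3.8622.
Solving (det = 114.0000): k = -0.43791, ln C = 0.89161.

k = -0.44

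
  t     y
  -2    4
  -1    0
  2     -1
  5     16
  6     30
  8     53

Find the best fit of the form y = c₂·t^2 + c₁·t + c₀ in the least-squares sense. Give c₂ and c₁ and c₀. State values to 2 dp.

Normal-equation sums: Σt^2·t^2 = 6050, Σt^2·t = 852, Σt^2 = 134, Σt·t = 134, Σt = 18, Σ1 = 6.
For Mᵀy: Σt^2·y = 4884, Σt·y = 674, Σy = 102.
Solving the 3×3 system (Gaussian elimination) gives c₂ = 6432/6313, c₁ = -35701/31565, c₀ = -74532/31565.

c₂ = 1.02, c₁ = -1.13, c₀ = -2.36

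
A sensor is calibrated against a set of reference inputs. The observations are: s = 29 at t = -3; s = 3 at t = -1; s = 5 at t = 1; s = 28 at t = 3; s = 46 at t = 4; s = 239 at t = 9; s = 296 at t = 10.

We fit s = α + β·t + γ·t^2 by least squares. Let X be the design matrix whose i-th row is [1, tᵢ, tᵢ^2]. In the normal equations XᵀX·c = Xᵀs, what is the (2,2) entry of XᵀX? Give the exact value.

217

Row 2 ↔ basis t, column 2 ↔ basis t, so (XᵀX)_{2,2} = Σᵢ (t)·(t) = (-3)·(-3) + (-1)·(-1) + (1)·(1) + (3)·(3) + (4)·(4) + (9)·(9) + (10)·(10) = 217.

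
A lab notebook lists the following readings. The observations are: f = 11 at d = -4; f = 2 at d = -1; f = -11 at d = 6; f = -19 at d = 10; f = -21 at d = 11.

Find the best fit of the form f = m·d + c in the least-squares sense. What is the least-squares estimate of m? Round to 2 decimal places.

m = -2.06

Setting ∂/∂m … = 0 gives: 274·m + 22·c = -533;  22·m + 5·c = -38.
Determinant 274·5 − 22² = 886.
m = ((-533)·5 − 22·(-38))/886 = -1829/886; c = (274·(-38) − 22·(-533))/886 = 657/443.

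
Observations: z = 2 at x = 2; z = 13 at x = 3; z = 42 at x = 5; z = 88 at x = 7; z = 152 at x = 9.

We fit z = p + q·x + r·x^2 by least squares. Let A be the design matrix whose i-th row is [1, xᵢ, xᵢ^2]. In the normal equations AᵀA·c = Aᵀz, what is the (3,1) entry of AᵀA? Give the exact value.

Row 3 ↔ basis x^2, column 1 ↔ basis 1, so (AᵀA)_{3,1} = Σᵢ x^2 = (4)·(1) + (9)·(1) + (25)·(1) + (49)·(1) + (81)·(1) = 168.

168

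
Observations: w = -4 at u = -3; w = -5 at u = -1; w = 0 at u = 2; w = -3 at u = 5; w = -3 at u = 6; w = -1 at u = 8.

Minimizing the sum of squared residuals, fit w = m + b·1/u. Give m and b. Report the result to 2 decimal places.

The normal system XᵀX·[m, b]ᵀ = Xᵀw is [[6, -41/120]; [-41/120, 20801/14400]]·[m, b]ᵀ = [-16, 613/120]ᵀ.
Determinant 6·(20801/14400) − (-41/120)² = 4925/576.
m = ((-16)·(20801/14400) − (-41/120)·(613/120))/(4925/576) = -307683/123125; b = (6·(613/120) − (-41/120)·(-16))/(4925/576) = 72528/24625.

m = -2.50, b = 2.95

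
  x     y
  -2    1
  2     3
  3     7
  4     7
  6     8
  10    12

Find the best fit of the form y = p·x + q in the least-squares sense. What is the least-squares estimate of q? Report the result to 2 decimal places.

q = 2.76

MᵀM·[p, q]ᵀ = Mᵀy reads: 169·p + 23·q = 221;  23·p + 6·q = 38.
(Σx·x = 169, Σx = 23, Σ1 = 6, Σx·y = 221, Σy = 38.)
det = 169·6 − 23² = 485.
p = (221·6 − 23·38)/485 = 452/485; q = (169·38 − 23·221)/485 = 1339/485.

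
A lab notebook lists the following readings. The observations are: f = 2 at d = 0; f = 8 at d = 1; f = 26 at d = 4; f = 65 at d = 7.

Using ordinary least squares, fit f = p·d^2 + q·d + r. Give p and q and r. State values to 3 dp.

Normal-equation sums: Σd^2·d^2 = 2658, Σd^2·d = 408, Σd^2 = 66, Σd·d = 66, Σd = 12, Σ1 = 4.
And Σd^2·f = 3609, Σd·f = 567, Σf = 101.
Inverting the 3×3 Gram matrix, [p, q, r]ᵀ = [21/22, 233/110, 173/55]ᵀ.

p = 0.955, q = 2.118, r = 3.145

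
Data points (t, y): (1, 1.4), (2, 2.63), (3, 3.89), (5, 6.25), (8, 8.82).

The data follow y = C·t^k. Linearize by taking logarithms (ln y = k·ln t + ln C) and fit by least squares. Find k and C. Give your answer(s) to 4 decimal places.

Let Y = ln y. Fitting Y = k·ln t + ln C by least squares:
Over the data: Σln t = 5.4806, Σ(ln t)² = 8.6018, Σln y = 6.6715, Σln t·ln y = 9.6390.
Normal system: [[8.6018, 5.4806]; [5.4806, 5]]·[k, ln C]ᵀ = [9.6390, 6.6715]ᵀ.
Solving (det = 12.9714): k = 0.89669, ln C = 0.35141, so C = exp(0.35141) = 1.42107.

k = 0.8967, C = 1.4211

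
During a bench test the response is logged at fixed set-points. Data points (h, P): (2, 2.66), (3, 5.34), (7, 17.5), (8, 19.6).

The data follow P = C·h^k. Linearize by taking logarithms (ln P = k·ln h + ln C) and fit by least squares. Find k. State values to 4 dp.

Linearized form: ln P = k·ln h + ln C. From the 4 transformed points,
AᵀA = [[9.7980, 5.8171]; [5.8171, 4]], rhs = [14.2756, 8.4913]ᵀ  (here Σln h = 5.8171, Σ(ln h)² = 9.7980, Σln P = 8.4913, Σln h·ln P = 14.2756).
Δ = 9.7980·4 − (5.8171)² = 5.3534; k = (14.2756·4 − 5.8171·8.4913)/5.3534 = 1.43975, ln C = (9.7980·8.4913 − 5.8171·14.2756)/5.3534 = 0.02902.

k = 1.4398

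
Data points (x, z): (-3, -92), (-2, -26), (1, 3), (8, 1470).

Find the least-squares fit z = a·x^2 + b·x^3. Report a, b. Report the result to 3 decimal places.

The normal equations are: 4194·a + 32494·b = 93151;  32494·a + 262938·b = 755335.
(Σx^2·x^2 = 4194, Σx^2·x^3 = 32494, Σx^3·x^3 = 262938, Σx^2·z = 93151, Σx^3·z = 755335.)
Δ = 4194·262938 − 32494² = 46901936.
a = (93151·262938 − 32494·755335)/46901936 = -12729463/11725484; b = (4194·755335 − 32494·93151)/46901936 = 35256599/11725484.

a = -1.086, b = 3.007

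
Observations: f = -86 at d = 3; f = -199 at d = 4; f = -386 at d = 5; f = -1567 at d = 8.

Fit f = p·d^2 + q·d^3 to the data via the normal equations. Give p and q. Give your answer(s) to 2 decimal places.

Compute the Gram sums: Σd^2·d^2 = 5058, Σd^2·d^3 = 37160, Σd^3·d^3 = 282594.
Right-hand side: Σd^2·f = -113896, Σd^3·f = -865612.
Normal equations: [[5058, 37160]; [37160, 282594]]·[p, q]ᵀ = [-113896, -865612]ᵀ.
Δ = 5058·282594 − 37160² = 48494852.
p = ((-113896)·282594 − 37160·(-865612))/48494852 = -720868/1731959; q = (5058·(-865612) − 37160·(-113896))/48494852 = -5210362/1731959.

p = -0.42, q = -3.01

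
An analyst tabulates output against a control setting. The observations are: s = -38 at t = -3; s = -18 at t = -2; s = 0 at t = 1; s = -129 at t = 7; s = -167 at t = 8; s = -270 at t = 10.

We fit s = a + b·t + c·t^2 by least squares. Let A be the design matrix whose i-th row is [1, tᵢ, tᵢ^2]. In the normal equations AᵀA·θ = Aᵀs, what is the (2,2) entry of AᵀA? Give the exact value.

Row 2 ↔ basis t, column 2 ↔ basis t, so (AᵀA)_{2,2} = Σᵢ (t)·(t) = (-3)·(-3) + (-2)·(-2) + (1)·(1) + (7)·(7) + (8)·(8) + (10)·(10) = 227.

227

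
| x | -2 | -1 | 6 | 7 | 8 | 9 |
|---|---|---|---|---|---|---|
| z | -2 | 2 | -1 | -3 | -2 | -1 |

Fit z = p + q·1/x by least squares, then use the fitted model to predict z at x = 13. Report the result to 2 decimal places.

ẑ = -1.78

Normal-equation sums: Σ1 = 6, Σ1/x = -481/504, Σ1/x·1/x = 336865/254016.
For Mᵀz: Σz = -7, Σ1/x·z = -493/252.
MᵀM·[p, q]ᵀ = Mᵀz becomes [[6, -481/504]; [-481/504, 336865/254016]]·[p, q]ᵀ = [-7, -493/252]ᵀ.
det = 6·(336865/254016) − (-481/504)² = 1789829/254016.
p = ((-7)·(336865/254016) − (-481/504)·(-493/252))/(1789829/254016) = -2832321/1789829; q = (6·(-493/252) − (-481/504)·(-7))/(1789829/254016) = -4678632/1789829.
At x = 13: ẑ = (-2832321/1789829)·(1) + (-4678632/1789829)·(1/13) = -41498805/23267777.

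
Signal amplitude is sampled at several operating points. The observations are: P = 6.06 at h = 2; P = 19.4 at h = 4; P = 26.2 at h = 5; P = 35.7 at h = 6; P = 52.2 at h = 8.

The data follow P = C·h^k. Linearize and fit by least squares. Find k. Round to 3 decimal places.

Linearized form: ln P = k·ln h + ln C. From the 5 transformed points,
Σln h = 7.5601, Σ(ln h)² = 12.5270, Σln P = 15.5630, Σln h·ln P = 25.2458.
Normal system: [[12.5270, 7.5601]; [7.5601, 5]]·[k, ln C]ᵀ = [25.2458, 15.5630]ᵀ.
Solving (det = 5.4804): k = 1.56407, ln C = 0.74770.

k = 1.564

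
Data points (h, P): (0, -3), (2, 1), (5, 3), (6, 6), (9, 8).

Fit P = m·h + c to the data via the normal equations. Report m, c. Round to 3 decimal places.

m = 1.199, c = -2.276

With design matrix A, AᵀA = [[146, 22]; [22, 5]] and AᵀP = [125, 15]ᵀ.
det = 146·5 − 22² = 246.
m = (125·5 − 22·15)/246 = 295/246; c = (146·15 − 22·125)/246 = -280/123.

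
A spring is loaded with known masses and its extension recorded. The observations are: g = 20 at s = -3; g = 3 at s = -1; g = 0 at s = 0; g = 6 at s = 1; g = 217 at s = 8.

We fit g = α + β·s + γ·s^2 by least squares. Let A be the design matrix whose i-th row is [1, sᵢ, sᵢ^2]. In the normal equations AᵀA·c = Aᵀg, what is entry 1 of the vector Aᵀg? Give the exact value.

Entry 1 ↔ basis 1, so (Aᵀg)_{1} = Σᵢ gᵢ = (1)·(20) + (1)·(3) + (1)·(0) + (1)·(6) + (1)·(217) = 246.

246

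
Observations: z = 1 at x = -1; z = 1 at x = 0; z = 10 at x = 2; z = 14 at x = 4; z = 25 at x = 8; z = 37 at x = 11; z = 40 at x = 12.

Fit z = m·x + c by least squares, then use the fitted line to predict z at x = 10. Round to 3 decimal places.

Entries of MᵀM: Σx·x = 350, Σx = 36, Σ1 = 7.
Right-hand side: Σx·z = 1162, Σz = 128.
det = 350·7 − 36² = 1154.
m = (1162·7 − 36·128)/1154 = 1763/577; c = (350·128 − 36·1162)/1154 = 1484/577.
At x = 10: ẑ = (1763/577)·(10) + (1484/577)·(1) = 19114/577.

ẑ = 33.127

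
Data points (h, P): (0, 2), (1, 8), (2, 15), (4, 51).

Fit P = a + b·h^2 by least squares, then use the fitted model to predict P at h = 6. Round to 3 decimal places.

P̂ = 110.636

The normal system XᵀX·[a, b]ᵀ = XᵀP is [[4, 21]; [21, 273]]·[a, b]ᵀ = [76, 884]ᵀ.
det = 4·273 − 21² = 651.
a = (76·273 − 21·884)/651 = 104/31; b = (4·884 − 21·76)/651 = 1940/651.
At h = 6: P̂ = (104/31)·(1) + (1940/651)·(36) = 24008/217.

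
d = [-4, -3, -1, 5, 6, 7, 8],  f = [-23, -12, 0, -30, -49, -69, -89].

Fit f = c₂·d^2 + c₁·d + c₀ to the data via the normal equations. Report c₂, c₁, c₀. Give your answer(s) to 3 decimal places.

c₂ = -1.517, c₁ = 0.539, c₀ = 3.092

The normal equations are: 8756·c₂ + 1104·c₁ + 200·c₀ = -12067;  1104·c₂ + 200·c₁ + 18·c₀ = -1511;  200·c₂ + 18·c₁ + 7·c₀ = -272.
(Σd^2·d^2 = 8756, Σd^2·d = 1104, Σd^2 = 200, Σd·d = 200, Σd = 18, Σ1 = 7, Σd^2·f = -12067, Σd·f = -1511, Σf = -272.)
Solving the 3×3 system (Gaussian elimination) gives c₂ = -317967/209636, c₁ = 113035/209636, c₀ = 324127/104818.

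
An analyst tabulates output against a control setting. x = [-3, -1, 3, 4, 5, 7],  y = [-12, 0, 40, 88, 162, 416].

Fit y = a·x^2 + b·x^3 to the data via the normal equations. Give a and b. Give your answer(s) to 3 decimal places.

a = 1.553, b = 0.990

Normal-equation sums: Σx^2·x^2 = 3445, Σx^2·x^3 = 20955, Σx^3·x^3 = 138829.
And Σx^2·y = 26094, Σx^3·y = 169974.
So MᵀM·[a, b]ᵀ = Mᵀy: [[3445, 20955]; [20955, 138829]]·[a, b]ᵀ = [26094, 169974]ᵀ.
Δ = 3445·138829 − 20955² = 39153880.
a = (26094·138829 − 20955·169974)/39153880 = 15199689/9788470; b = (3445·169974 − 20955·26094)/39153880 = 1938033/1957694.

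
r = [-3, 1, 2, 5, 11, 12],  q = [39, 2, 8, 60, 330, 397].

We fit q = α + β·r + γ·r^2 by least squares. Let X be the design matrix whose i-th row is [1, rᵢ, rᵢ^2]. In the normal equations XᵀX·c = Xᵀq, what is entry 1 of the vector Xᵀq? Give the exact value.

836

Entry 1 ↔ basis 1, so (Xᵀq)_{1} = Σᵢ qᵢ = (1)·(39) + (1)·(2) + (1)·(8) + (1)·(60) + (1)·(330) + (1)·(397) = 836.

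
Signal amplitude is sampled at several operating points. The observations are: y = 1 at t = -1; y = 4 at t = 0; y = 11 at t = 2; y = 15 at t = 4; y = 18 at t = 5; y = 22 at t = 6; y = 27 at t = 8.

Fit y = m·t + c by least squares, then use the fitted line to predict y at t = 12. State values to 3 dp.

ŷ = 38.619

The normal equations are: 146·m + 24·c = 519;  24·m + 7·c = 98.
(Σt·t = 146, Σt = 24, Σ1 = 7, Σt·y = 519, Σy = 98.)
det = 146·7 − 24² = 446.
m = (519·7 − 24·98)/446 = 1281/446; c = (146·98 − 24·519)/446 = 926/223.
At t = 12: ŷ = (1281/446)·(12) + (926/223)·(1) = 8612/223.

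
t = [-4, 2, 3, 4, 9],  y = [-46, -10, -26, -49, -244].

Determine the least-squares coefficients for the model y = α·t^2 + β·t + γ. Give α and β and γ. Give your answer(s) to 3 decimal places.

α = -3.009, β = -0.218, γ = 1.425

Normal-equation sums: Σt^2·t^2 = 7170, Σt^2·t = 764, Σt^2 = 126, Σt·t = 126, Σt = 14, Σ1 = 5.
Right-hand side: Σt^2·y = -21558, Σt·y = -2306, Σy = -375.
So AᵀA·[α, β, γ]ᵀ = Aᵀy: [[7170, 764, 126]; [764, 126, 14]; [126, 14, 5]]·[α, β, γ]ᵀ = [-21558, -2306, -375]ᵀ.
Solving the 3×3 system (Gaussian elimination) gives α = -668134/222079, β = -48324/222079, γ = 316359/222079.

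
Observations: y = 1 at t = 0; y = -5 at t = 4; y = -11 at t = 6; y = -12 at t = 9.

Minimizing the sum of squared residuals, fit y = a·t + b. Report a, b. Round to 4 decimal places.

a = -1.5380, b = 0.5556

AᵀA·[a, b]ᵀ = Aᵀy reads: 133·a + 19·b = -194;  19·a + 4·b = -27.
Determinant 133·4 − 19² = 171.
a = ((-194)·4 − 19·(-27))/171 = -263/171; b = (133·(-27) − 19·(-194))/171 = 5/9.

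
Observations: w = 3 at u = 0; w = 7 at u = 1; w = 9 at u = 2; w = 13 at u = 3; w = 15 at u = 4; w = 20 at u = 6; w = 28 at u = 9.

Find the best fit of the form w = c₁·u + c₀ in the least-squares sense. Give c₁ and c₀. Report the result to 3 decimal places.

c₁ = 2.715, c₀ = 3.874

Entries of XᵀX: Σu·u = 147, Σu = 25, Σ1 = 7.
Right-hand side: Σu·w = 496, Σw = 95.
XᵀX·[c₁, c₀]ᵀ = Xᵀw becomes [[147, 25]; [25, 7]]·[c₁, c₀]ᵀ = [496, 95]ᵀ.
det = 147·7 − 25² = 404.
c₁ = (496·7 − 25·95)/404 = 1097/404; c₀ = (147·95 − 25·496)/404 = 1565/404.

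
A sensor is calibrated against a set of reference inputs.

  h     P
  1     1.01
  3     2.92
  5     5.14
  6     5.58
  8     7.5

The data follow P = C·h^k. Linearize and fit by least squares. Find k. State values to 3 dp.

With ln Pᵢ as the transformed response and ln hᵢ as the regressor:
Σln h = 6.5793, Σ(ln h)² = 11.3317, Σln P = 6.4527, Σln h·ln P = 11.0822.
Equations: 11.3317·k + 6.5793·ln C = 11.0822;  6.5793·k + 5·ln C = 6.4527.
Slope k = (n·Σln h·ln P − Σln h·Σln P)/(n·Σ(ln h)² − (Σln h)²) = (5·11.0822 − 6.5793·6.4527)/13.3720 = 0.96899; ln C = (Σln P − k·Σln h)/n = 0.01549.

k = 0.969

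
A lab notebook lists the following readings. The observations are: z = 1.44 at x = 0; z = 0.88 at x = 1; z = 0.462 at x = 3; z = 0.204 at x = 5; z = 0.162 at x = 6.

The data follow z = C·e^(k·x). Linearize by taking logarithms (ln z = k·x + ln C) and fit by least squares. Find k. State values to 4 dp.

Let Y = ln z. Fitting Y = k·x + ln C by least squares:
Σx = 15.0000, Σ(x)² = 71.0000, Σln z = -3.9452, Σx·ln z = -21.3135.
Equations: 71.0000·k + 15.0000·ln C = -21.3135;  15.0000·k + 5·ln C = -3.9452.
Slope k = (n·Σx·ln z − Σx·Σln z)/(n·Σ(x)² − (Σx)²) = (5·-21.3135 − 15.0000·-3.9452)/130.0000 = -0.36454; ln C = (Σln z − k·Σx)/n = 0.30458.

k = -0.3645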